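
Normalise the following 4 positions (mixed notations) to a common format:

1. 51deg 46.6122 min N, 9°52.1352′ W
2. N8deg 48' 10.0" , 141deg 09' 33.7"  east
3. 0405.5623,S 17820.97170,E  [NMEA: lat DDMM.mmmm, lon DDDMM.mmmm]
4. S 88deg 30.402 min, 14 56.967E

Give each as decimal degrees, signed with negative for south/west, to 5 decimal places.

1. 51.77687, -9.86892
2. 8.80278, 141.15936
3. -4.09271, 178.34953
4. -88.50670, 14.94945

Point 1:
  Latitude: 51 + 46.6122/60 = 51.776870
  N ⇒ keep positive
  λ: 9 + 52.1352/60 = 9.868920
  hemisphere W, so the sign is −
Point 2:
  φ: 8 + 48/60 + 10/3600 = 8.802778
  N → positive
  Longitude: 141° + 9/60 + 33.7/3600 = 141 + 0.150000 + 0.009361 = 141.159361
  E ⇒ keep positive
Point 3:
  Lat: split at 2 digits → 04° and 5.5623′; 4 + 5.5623/60 = 4.092705
  hemisphere S, so the sign is −
  Lon: split at 3 digits → 178° and 20.9717′; 178 + 20.9717/60 = 178.349528
  E ⇒ keep positive
Point 4:
  φ: 88 + 30.402/60 = 88.506700
  hemisphere S, so the sign is −
  λ: 56.967′ = 0.949450°; total 14.949450
  E ⇒ keep positive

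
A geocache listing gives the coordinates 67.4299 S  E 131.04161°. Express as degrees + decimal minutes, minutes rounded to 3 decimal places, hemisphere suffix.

Lat: 67° + 0.429900 × 60 = 67° 25.79400′
λ: fractional part 0.041610 → 2.49660 minutes

67° 25.794′ S, 131° 2.497′ E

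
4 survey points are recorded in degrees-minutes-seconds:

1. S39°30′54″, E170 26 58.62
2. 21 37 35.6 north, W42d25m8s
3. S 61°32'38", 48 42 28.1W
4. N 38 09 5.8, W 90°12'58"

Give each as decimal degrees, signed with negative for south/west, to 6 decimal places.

Point 1:
  Lat: 30′ + 54″ = 30.90000′; 39 + 30.90000/60 = 39.5150000
  hemisphere S, so the sign is −
  Lon: 170° + 26/60 + 58.62/3600 = 170 + 0.433333 + 0.016283 = 170.4496167
  E → positive
Point 2:
  Lat: 37′ + 35.6″ = 37.59333′; 21 + 37.59333/60 = 21.6265556
  N ⇒ keep positive
  Longitude: 25′ + 8″ = 25.13333′; 42 + 25.13333/60 = 42.4188889
  W ⇒ negate
Point 3:
  Lat: 61 + 32/60 + 38/3600 = 61.5438889
  S ⇒ negate
  Lon: 48 + 42/60 + 28.1/3600 = 48.7078056
  W ⇒ negate
Point 4:
  Lat: 38 + 9/60 + 5.8/3600 = 38.1516111
  N ⇒ keep positive
  λ: 90° + 12/60 + 58/3600 = 90 + 0.200000 + 0.016111 = 90.2161111
  W → negative

1. -39.515000, 170.449617
2. 21.626556, -42.418889
3. -61.543889, -48.707806
4. 38.151611, -90.216111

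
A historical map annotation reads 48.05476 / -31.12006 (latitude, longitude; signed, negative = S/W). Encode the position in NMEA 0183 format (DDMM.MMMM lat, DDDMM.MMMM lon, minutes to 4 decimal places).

4803.2856,N / 03107.2036,W

Latitude: fractional part 0.054760 → 3.285600 minutes
Longitude is negative → W; |value| = 31.120060
λ: 31° + 0.120060 × 60 = 31° 7.203600′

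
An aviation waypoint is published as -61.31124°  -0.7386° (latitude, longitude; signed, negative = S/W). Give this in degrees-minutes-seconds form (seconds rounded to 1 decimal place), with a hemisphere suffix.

61°18′40.5″ S, 0°44′19.0″ W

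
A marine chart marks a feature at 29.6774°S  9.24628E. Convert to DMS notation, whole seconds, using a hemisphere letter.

29°40′39″ S, 9°14′47″ E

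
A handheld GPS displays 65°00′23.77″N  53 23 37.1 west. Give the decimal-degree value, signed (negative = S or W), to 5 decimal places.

φ: 65 + 0/60 + 23.77/3600 = 65.006603
N → positive
λ: 53 + 23/60 + 37.1/3600 = 53.393639
W ⇒ negate

65.00660, -53.39364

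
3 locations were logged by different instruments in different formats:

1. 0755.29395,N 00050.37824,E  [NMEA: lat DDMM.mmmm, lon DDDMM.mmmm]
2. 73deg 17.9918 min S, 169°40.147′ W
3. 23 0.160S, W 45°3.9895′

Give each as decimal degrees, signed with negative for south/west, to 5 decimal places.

Point 1:
  Latitude: degrees = first 2 digits = 7, minutes = 55.29395; 7 + 55.29395/60 = 7.921566
  N → positive
  λ: degrees = first 3 digits = 0, minutes = 50.37824; 0 + 50.37824/60 = 0.839637
  E ⇒ keep positive
Point 2:
  Lat: 73 + 17.9918/60 = 73.299863
  hemisphere S, so the sign is −
  λ: 40.147′ = 0.669117°; total 169.669117
  W → negative
Point 3:
  Lat: 0.16′ = 0.002667°; total 23.002667
  S ⇒ negate
  Lon: 45 + 3.9895/60 = 45.066492
  hemisphere W, so the sign is −

1. 7.92157, 0.83964
2. -73.29986, -169.66912
3. -23.00267, -45.06649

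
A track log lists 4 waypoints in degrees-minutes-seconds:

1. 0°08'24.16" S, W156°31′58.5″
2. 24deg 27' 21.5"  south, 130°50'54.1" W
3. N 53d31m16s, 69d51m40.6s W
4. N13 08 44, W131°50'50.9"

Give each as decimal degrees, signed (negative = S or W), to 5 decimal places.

1. -0.14004, -156.53292
2. -24.45597, -130.84836
3. 53.52111, -69.86128
4. 13.14556, -131.84747

Point 1:
  Lat: 0 + 8/60 + 24.16/3600 = 0.140044
  S → negative
  Longitude: 31′ + 58.5″ = 31.97500′; 156 + 31.97500/60 = 156.532917
  W ⇒ negate
Point 2:
  Latitude: 27′ + 21.5″ = 27.35833′; 24 + 27.35833/60 = 24.455972
  hemisphere S, so the sign is −
  Longitude: 130° + 50/60 + 54.1/3600 = 130 + 0.833333 + 0.015028 = 130.848361
  hemisphere W, so the sign is −
Point 3:
  Lat: 31′ + 16″ = 31.26667′; 53 + 31.26667/60 = 53.521111
  N → positive
  Lon: 69° + 51/60 + 40.6/3600 = 69 + 0.850000 + 0.011278 = 69.861278
  hemisphere W, so the sign is −
Point 4:
  Latitude: 13 + 8/60 + 44/3600 = 13.145556
  N ⇒ keep positive
  Longitude: 50′ + 50.9″ = 50.84833′; 131 + 50.84833/60 = 131.847472
  W ⇒ negate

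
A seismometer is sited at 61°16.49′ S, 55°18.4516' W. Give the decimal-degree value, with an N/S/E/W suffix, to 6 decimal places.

Lat: 61 + 16.49/60 = 61.2748333
Lon: 55 + 18.4516/60 = 55.3075267

61.274833° S, 55.307527° W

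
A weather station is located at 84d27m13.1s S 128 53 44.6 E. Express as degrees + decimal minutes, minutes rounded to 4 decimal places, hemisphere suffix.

Latitude: seconds/60 = 0.21833; minutes = 27 + 0.21833 = 27.218333
Longitude: seconds/60 = 0.74333; minutes = 53 + 0.74333 = 53.743333

84° 27.2183′ S, 128° 53.7433′ E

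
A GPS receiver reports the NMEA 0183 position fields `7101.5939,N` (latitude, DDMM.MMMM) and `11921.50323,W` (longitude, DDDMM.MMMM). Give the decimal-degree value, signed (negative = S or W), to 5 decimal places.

φ: degrees = first 2 digits = 71, minutes = 1.5939; 71 + 1.5939/60 = 71.026565
N → positive
Longitude: degrees = first 3 digits = 119, minutes = 21.50323; 119 + 21.50323/60 = 119.358387
W → negative

71.02657, -119.35839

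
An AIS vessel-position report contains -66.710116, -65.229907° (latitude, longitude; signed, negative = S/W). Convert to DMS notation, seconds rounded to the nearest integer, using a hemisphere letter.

Latitude is negative → S; |value| = 66.710116
Lat: 0.710116° → 42.60696′; 0.60696 × 60 = 36.42″
Longitude is negative → W; |value| = 65.229907
λ: whole degrees 65; 13.79442′ → 13′ and 47.67″

66°42′36″ S, 65°13′48″ W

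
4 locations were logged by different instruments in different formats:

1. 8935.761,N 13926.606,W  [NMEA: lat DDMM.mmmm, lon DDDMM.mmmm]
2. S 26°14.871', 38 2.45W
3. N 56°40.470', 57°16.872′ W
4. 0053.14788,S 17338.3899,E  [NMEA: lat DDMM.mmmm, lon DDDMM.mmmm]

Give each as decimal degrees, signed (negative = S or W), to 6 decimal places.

1. 89.596017, -139.443433
2. -26.247850, -38.040833
3. 56.674500, -57.281200
4. -0.885798, 173.639832

Point 1:
  φ: degrees = first 2 digits = 89, minutes = 35.761; 89 + 35.761/60 = 89.5960167
  N ⇒ keep positive
  Longitude: degrees = first 3 digits = 139, minutes = 26.606; 139 + 26.606/60 = 139.4434333
  hemisphere W, so the sign is −
Point 2:
  Lat: 14.871′ = 0.247850°; total 26.2478500
  hemisphere S, so the sign is −
  Lon: 38 + 2.45/60 = 38.0408333
  hemisphere W, so the sign is −
Point 3:
  φ: 40.47′ = 0.674500°; total 56.6745000
  N → positive
  Longitude: 16.872′ = 0.281200°; total 57.2812000
  W → negative
Point 4:
  Lat: split at 2 digits → 00° and 53.14788′; 0 + 53.14788/60 = 0.8857980
  hemisphere S, so the sign is −
  λ: split at 3 digits → 173° and 38.3899′; 173 + 38.3899/60 = 173.6398317
  E ⇒ keep positive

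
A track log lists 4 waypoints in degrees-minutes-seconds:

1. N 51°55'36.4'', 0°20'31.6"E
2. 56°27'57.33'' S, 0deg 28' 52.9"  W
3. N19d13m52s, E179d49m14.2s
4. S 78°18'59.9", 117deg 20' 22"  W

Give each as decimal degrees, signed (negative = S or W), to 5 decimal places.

Point 1:
  φ: 51° + 55/60 + 36.4/3600 = 51 + 0.916667 + 0.010111 = 51.926778
  N ⇒ keep positive
  Lon: 0 + 20/60 + 31.6/3600 = 0.342111
  E ⇒ keep positive
Point 2:
  Latitude: 27′ + 57.33″ = 27.95550′; 56 + 27.95550/60 = 56.465925
  hemisphere S, so the sign is −
  Longitude: 0° + 28/60 + 52.9/3600 = 0 + 0.466667 + 0.014694 = 0.481361
  W ⇒ negate
Point 3:
  φ: 19° + 13/60 + 52/3600 = 19 + 0.216667 + 0.014444 = 19.231111
  N ⇒ keep positive
  λ: 179° + 49/60 + 14.2/3600 = 179 + 0.816667 + 0.003944 = 179.820611
  E ⇒ keep positive
Point 4:
  Latitude: 78° + 18/60 + 59.9/3600 = 78 + 0.300000 + 0.016639 = 78.316639
  hemisphere S, so the sign is −
  Lon: 117° + 20/60 + 22/3600 = 117 + 0.333333 + 0.006111 = 117.339444
  hemisphere W, so the sign is −

1. 51.92678, 0.34211
2. -56.46593, -0.48136
3. 19.23111, 179.82061
4. -78.31664, -117.33944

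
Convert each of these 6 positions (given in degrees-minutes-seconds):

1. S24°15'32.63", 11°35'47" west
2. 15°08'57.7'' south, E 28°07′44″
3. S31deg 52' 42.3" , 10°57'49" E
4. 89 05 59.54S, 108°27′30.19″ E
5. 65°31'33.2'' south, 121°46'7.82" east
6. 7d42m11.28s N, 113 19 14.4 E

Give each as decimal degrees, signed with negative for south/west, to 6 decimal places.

Point 1:
  Lat: 15′ + 32.63″ = 15.54383′; 24 + 15.54383/60 = 24.2590639
  hemisphere S, so the sign is −
  Longitude: 11 + 35/60 + 47/3600 = 11.5963889
  hemisphere W, so the sign is −
Point 2:
  Latitude: 15° + 8/60 + 57.7/3600 = 15 + 0.133333 + 0.016028 = 15.1493611
  S → negative
  Longitude: 7′ + 44″ = 7.73333′; 28 + 7.73333/60 = 28.1288889
  E ⇒ keep positive
Point 3:
  Latitude: 31 + 52/60 + 42.3/3600 = 31.8784167
  S → negative
  Lon: 10° + 57/60 + 49/3600 = 10 + 0.950000 + 0.013611 = 10.9636111
  E → positive
Point 4:
  Latitude: 5′ + 59.54″ = 5.99233′; 89 + 5.99233/60 = 89.0998722
  S → negative
  Lon: 108° + 27/60 + 30.19/3600 = 108 + 0.450000 + 0.008386 = 108.4583861
  E ⇒ keep positive
Point 5:
  Lat: 31′ + 33.2″ = 31.55333′; 65 + 31.55333/60 = 65.5258889
  S → negative
  λ: 121° + 46/60 + 7.82/3600 = 121 + 0.766667 + 0.002172 = 121.7688389
  E ⇒ keep positive
Point 6:
  Lat: 7 + 42/60 + 11.28/3600 = 7.7031333
  N ⇒ keep positive
  Longitude: 113 + 19/60 + 14.4/3600 = 113.3206667
  E ⇒ keep positive

1. -24.259064, -11.596389
2. -15.149361, 28.128889
3. -31.878417, 10.963611
4. -89.099872, 108.458386
5. -65.525889, 121.768839
6. 7.703133, 113.320667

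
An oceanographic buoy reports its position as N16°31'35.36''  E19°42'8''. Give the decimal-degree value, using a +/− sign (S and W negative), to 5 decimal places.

16.52649, 19.70222

Lat: 16° + 31/60 + 35.36/3600 = 16 + 0.516667 + 0.009822 = 16.526489
N → positive
Lon: 19° + 42/60 + 8/3600 = 19 + 0.700000 + 0.002222 = 19.702222
E ⇒ keep positive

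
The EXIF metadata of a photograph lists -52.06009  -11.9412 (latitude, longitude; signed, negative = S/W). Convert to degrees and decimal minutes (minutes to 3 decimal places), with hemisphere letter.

52° 3.605′ S, 11° 56.472′ W

Latitude is negative → S; |value| = 52.060090
φ: 52° + 0.060090 × 60 = 52° 3.60540′
Longitude is negative → W; |value| = 11.941200
λ: 11° + 0.941200 × 60 = 11° 56.47200′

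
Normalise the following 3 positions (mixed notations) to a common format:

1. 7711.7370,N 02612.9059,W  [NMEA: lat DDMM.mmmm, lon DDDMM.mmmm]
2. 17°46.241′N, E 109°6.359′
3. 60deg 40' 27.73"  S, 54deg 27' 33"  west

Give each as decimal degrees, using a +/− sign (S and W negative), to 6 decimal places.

1. 77.195617, -26.215098
2. 17.770683, 109.105983
3. -60.674369, -54.459167

Point 1:
  φ: split at 2 digits → 77° and 11.737′; 77 + 11.737/60 = 77.1956167
  N → positive
  Longitude: degrees = first 3 digits = 26, minutes = 12.9059; 26 + 12.9059/60 = 26.2150983
  W → negative
Point 2:
  φ: 46.241′ = 0.770683°; total 17.7706833
  N ⇒ keep positive
  Longitude: 6.359′ = 0.105983°; total 109.1059833
  E ⇒ keep positive
Point 3:
  Latitude: 60° + 40/60 + 27.73/3600 = 60 + 0.666667 + 0.007703 = 60.6743694
  hemisphere S, so the sign is −
  Longitude: 27′ + 33″ = 27.55000′; 54 + 27.55000/60 = 54.4591667
  hemisphere W, so the sign is −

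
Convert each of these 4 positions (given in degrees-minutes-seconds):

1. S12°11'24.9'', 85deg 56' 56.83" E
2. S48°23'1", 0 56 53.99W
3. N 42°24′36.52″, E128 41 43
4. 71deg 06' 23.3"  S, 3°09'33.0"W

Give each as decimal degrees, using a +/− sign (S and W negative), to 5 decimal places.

Point 1:
  Lat: 11′ + 24.9″ = 11.41500′; 12 + 11.41500/60 = 12.190250
  S → negative
  Longitude: 85° + 56/60 + 56.83/3600 = 85 + 0.933333 + 0.015786 = 85.949119
  E ⇒ keep positive
Point 2:
  Lat: 23′ + 1″ = 23.01667′; 48 + 23.01667/60 = 48.383611
  S → negative
  Lon: 0 + 56/60 + 53.99/3600 = 0.948331
  W ⇒ negate
Point 3:
  Lat: 24′ + 36.52″ = 24.60867′; 42 + 24.60867/60 = 42.410144
  N → positive
  λ: 41′ + 43″ = 41.71667′; 128 + 41.71667/60 = 128.695278
  E ⇒ keep positive
Point 4:
  φ: 6′ + 23.3″ = 6.38833′; 71 + 6.38833/60 = 71.106472
  S ⇒ negate
  Longitude: 3° + 9/60 + 33/3600 = 3 + 0.150000 + 0.009167 = 3.159167
  W ⇒ negate

1. -12.19025, 85.94912
2. -48.38361, -0.94833
3. 42.41014, 128.69528
4. -71.10647, -3.15917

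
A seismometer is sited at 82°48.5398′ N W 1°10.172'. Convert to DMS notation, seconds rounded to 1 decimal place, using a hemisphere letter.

Lat: 48.53980′ → 48′ and 0.53980 × 60 = 32.388″
Lon: 10.17200′ → 10′ and 0.17200 × 60 = 10.320″

82°48′32.4″ N, 1°10′10.3″ W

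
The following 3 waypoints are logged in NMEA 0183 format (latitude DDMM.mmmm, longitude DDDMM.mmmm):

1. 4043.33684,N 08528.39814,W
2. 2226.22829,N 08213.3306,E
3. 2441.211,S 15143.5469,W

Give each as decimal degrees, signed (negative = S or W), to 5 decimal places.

1. 40.72228, -85.47330
2. 22.43714, 82.22218
3. -24.68685, -151.72578

Point 1:
  φ: split at 2 digits → 40° and 43.33684′; 40 + 43.33684/60 = 40.722281
  N → positive
  Longitude: split at 3 digits → 085° and 28.39814′; 85 + 28.39814/60 = 85.473302
  W → negative
Point 2:
  Latitude: split at 2 digits → 22° and 26.22829′; 22 + 26.22829/60 = 22.437138
  N ⇒ keep positive
  λ: degrees = first 3 digits = 82, minutes = 13.3306; 82 + 13.3306/60 = 82.222177
  E → positive
Point 3:
  Latitude: split at 2 digits → 24° and 41.211′; 24 + 41.211/60 = 24.686850
  S ⇒ negate
  λ: degrees = first 3 digits = 151, minutes = 43.5469; 151 + 43.5469/60 = 151.725782
  W → negative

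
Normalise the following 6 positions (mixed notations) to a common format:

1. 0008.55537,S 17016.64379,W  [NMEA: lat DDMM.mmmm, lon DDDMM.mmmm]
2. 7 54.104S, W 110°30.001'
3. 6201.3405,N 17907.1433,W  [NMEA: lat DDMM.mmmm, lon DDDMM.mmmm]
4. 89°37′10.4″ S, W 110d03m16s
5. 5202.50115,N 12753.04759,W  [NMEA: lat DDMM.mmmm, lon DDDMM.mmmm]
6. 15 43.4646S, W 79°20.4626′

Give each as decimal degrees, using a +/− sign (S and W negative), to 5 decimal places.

1. -0.14259, -170.27740
2. -7.90173, -110.50002
3. 62.02234, -179.11906
4. -89.61956, -110.05444
5. 52.04169, -127.88413
6. -15.72441, -79.34104

Point 1:
  φ: degrees = first 2 digits = 0, minutes = 8.55537; 0 + 8.55537/60 = 0.142590
  S ⇒ negate
  Lon: split at 3 digits → 170° and 16.64379′; 170 + 16.64379/60 = 170.277397
  W ⇒ negate
Point 2:
  Latitude: 54.104′ = 0.901733°; total 7.901733
  S → negative
  Longitude: 110 + 30.001/60 = 110.500017
  hemisphere W, so the sign is −
Point 3:
  φ: degrees = first 2 digits = 62, minutes = 1.3405; 62 + 1.3405/60 = 62.022342
  N ⇒ keep positive
  Lon: split at 3 digits → 179° and 7.1433′; 179 + 7.1433/60 = 179.119055
  hemisphere W, so the sign is −
Point 4:
  Lat: 89° + 37/60 + 10.4/3600 = 89 + 0.616667 + 0.002889 = 89.619556
  hemisphere S, so the sign is −
  λ: 110 + 3/60 + 16/3600 = 110.054444
  W → negative
Point 5:
  Latitude: degrees = first 2 digits = 52, minutes = 2.50115; 52 + 2.50115/60 = 52.041686
  N → positive
  Lon: split at 3 digits → 127° and 53.04759′; 127 + 53.04759/60 = 127.884127
  W → negative
Point 6:
  φ: 43.4646′ = 0.724410°; total 15.724410
  S ⇒ negate
  Longitude: 20.4626′ = 0.341043°; total 79.341043
  W → negative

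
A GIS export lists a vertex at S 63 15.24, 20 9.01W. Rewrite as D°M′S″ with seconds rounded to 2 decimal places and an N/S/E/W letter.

63°15′14.40″ S, 20°09′0.60″ W

φ: 15.24000′ → 15′ and 0.24000 × 60 = 14.4000″
Lon: fractional minutes 0.01000 × 60 = 0.6000″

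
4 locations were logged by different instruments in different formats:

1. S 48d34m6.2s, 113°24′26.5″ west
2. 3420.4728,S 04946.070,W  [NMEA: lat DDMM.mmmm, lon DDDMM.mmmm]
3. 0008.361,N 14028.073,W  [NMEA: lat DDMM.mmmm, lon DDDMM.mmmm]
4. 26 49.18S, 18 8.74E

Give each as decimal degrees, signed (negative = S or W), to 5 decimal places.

Point 1:
  φ: 34′ + 6.2″ = 34.10333′; 48 + 34.10333/60 = 48.568389
  S → negative
  λ: 113 + 24/60 + 26.5/3600 = 113.407361
  W ⇒ negate
Point 2:
  Lat: degrees = first 2 digits = 34, minutes = 20.4728; 34 + 20.4728/60 = 34.341213
  hemisphere S, so the sign is −
  λ: degrees = first 3 digits = 49, minutes = 46.07; 49 + 46.07/60 = 49.767833
  W ⇒ negate
Point 3:
  Lat: degrees = first 2 digits = 0, minutes = 8.361; 0 + 8.361/60 = 0.139350
  N ⇒ keep positive
  Lon: degrees = first 3 digits = 140, minutes = 28.073; 140 + 28.073/60 = 140.467883
  W ⇒ negate
Point 4:
  Lat: 49.18′ = 0.819667°; total 26.819667
  S ⇒ negate
  λ: 8.74′ = 0.145667°; total 18.145667
  E → positive

1. -48.56839, -113.40736
2. -34.34121, -49.76783
3. 0.13935, -140.46788
4. -26.81967, 18.14567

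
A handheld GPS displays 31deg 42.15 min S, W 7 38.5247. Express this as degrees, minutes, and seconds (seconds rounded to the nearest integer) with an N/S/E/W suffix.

31°42′9″ S, 7°38′31″ W

Latitude: 42.15000′ → 42′ and 0.15000 × 60 = 9.00″
Lon: fractional minutes 0.52470 × 60 = 31.48″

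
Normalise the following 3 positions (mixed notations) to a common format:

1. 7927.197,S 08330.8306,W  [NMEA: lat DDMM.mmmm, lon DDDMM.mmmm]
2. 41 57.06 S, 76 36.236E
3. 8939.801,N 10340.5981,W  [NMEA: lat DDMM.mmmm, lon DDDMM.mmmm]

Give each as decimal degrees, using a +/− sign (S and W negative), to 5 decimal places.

Point 1:
  φ: degrees = first 2 digits = 79, minutes = 27.197; 79 + 27.197/60 = 79.453283
  S ⇒ negate
  λ: degrees = first 3 digits = 83, minutes = 30.8306; 83 + 30.8306/60 = 83.513843
  hemisphere W, so the sign is −
Point 2:
  Lat: 41 + 57.06/60 = 41.951000
  S ⇒ negate
  Longitude: 76 + 36.236/60 = 76.603933
  E → positive
Point 3:
  Latitude: split at 2 digits → 89° and 39.801′; 89 + 39.801/60 = 89.663350
  N ⇒ keep positive
  Lon: split at 3 digits → 103° and 40.5981′; 103 + 40.5981/60 = 103.676635
  W → negative

1. -79.45328, -83.51384
2. -41.95100, 76.60393
3. 89.66335, -103.67664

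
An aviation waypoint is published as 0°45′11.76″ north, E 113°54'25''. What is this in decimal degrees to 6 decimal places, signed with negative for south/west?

Latitude: 0° + 45/60 + 11.76/3600 = 0 + 0.750000 + 0.003267 = 0.7532667
N → positive
λ: 113° + 54/60 + 25/3600 = 113 + 0.900000 + 0.006944 = 113.9069444
E ⇒ keep positive

0.753267, 113.906944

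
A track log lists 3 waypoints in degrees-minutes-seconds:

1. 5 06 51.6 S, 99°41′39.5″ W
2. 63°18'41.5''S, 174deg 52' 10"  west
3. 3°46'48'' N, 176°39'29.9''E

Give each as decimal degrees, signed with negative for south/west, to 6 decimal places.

Point 1:
  Lat: 6′ + 51.6″ = 6.86000′; 5 + 6.86000/60 = 5.1143333
  S ⇒ negate
  λ: 41′ + 39.5″ = 41.65833′; 99 + 41.65833/60 = 99.6943056
  W ⇒ negate
Point 2:
  Lat: 63° + 18/60 + 41.5/3600 = 63 + 0.300000 + 0.011528 = 63.3115278
  S ⇒ negate
  λ: 52′ + 10″ = 52.16667′; 174 + 52.16667/60 = 174.8694444
  W → negative
Point 3:
  Lat: 3 + 46/60 + 48/3600 = 3.7800000
  N → positive
  Longitude: 176 + 39/60 + 29.9/3600 = 176.6583056
  E ⇒ keep positive

1. -5.114333, -99.694306
2. -63.311528, -174.869444
3. 3.780000, 176.658306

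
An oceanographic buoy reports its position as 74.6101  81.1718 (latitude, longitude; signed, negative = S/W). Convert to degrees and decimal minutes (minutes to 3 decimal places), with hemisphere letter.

Latitude: fractional part 0.610100 → 36.60600 minutes
Longitude: minutes = (81.171800 − 81) × 60 = 10.30800

74° 36.606′ N, 81° 10.308′ E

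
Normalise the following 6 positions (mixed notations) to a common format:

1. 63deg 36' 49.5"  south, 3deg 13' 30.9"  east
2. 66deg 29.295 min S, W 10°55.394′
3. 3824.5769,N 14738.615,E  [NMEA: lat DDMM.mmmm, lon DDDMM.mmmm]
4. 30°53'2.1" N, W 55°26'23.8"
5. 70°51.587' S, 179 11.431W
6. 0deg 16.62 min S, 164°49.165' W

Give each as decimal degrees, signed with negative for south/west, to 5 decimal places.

Point 1:
  Lat: 63° + 36/60 + 49.5/3600 = 63 + 0.600000 + 0.013750 = 63.613750
  hemisphere S, so the sign is −
  Lon: 3° + 13/60 + 30.9/3600 = 3 + 0.216667 + 0.008583 = 3.225250
  E → positive
Point 2:
  Lat: 66 + 29.295/60 = 66.488250
  S → negative
  Longitude: 55.394′ = 0.923233°; total 10.923233
  hemisphere W, so the sign is −
Point 3:
  φ: degrees = first 2 digits = 38, minutes = 24.5769; 38 + 24.5769/60 = 38.409615
  N ⇒ keep positive
  Longitude: degrees = first 3 digits = 147, minutes = 38.615; 147 + 38.615/60 = 147.643583
  E → positive
Point 4:
  Latitude: 53′ + 2.1″ = 53.03500′; 30 + 53.03500/60 = 30.883917
  N ⇒ keep positive
  Lon: 55 + 26/60 + 23.8/3600 = 55.439944
  W → negative
Point 5:
  φ: 70 + 51.587/60 = 70.859783
  S ⇒ negate
  λ: 11.431′ = 0.190517°; total 179.190517
  W ⇒ negate
Point 6:
  Lat: 16.62′ = 0.277000°; total 0.277000
  S ⇒ negate
  λ: 164 + 49.165/60 = 164.819417
  hemisphere W, so the sign is −

1. -63.61375, 3.22525
2. -66.48825, -10.92323
3. 38.40962, 147.64358
4. 30.88392, -55.43994
5. -70.85978, -179.19052
6. -0.27700, -164.81942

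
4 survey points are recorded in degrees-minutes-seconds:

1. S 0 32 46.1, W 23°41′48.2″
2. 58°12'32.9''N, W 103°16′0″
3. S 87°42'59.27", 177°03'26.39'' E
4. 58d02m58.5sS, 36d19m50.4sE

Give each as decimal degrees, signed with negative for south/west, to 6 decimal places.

Point 1:
  φ: 0 + 32/60 + 46.1/3600 = 0.5461389
  hemisphere S, so the sign is −
  Longitude: 23° + 41/60 + 48.2/3600 = 23 + 0.683333 + 0.013389 = 23.6967222
  hemisphere W, so the sign is −
Point 2:
  Lat: 58 + 12/60 + 32.9/3600 = 58.2091389
  N → positive
  Longitude: 16′ + 0″ = 16.00000′; 103 + 16.00000/60 = 103.2666667
  W → negative
Point 3:
  Latitude: 87 + 42/60 + 59.27/3600 = 87.7164639
  hemisphere S, so the sign is −
  Lon: 177° + 3/60 + 26.39/3600 = 177 + 0.050000 + 0.007331 = 177.0573306
  E ⇒ keep positive
Point 4:
  Lat: 58 + 2/60 + 58.5/3600 = 58.0495833
  S → negative
  Lon: 36° + 19/60 + 50.4/3600 = 36 + 0.316667 + 0.014000 = 36.3306667
  E ⇒ keep positive

1. -0.546139, -23.696722
2. 58.209139, -103.266667
3. -87.716464, 177.057331
4. -58.049583, 36.330667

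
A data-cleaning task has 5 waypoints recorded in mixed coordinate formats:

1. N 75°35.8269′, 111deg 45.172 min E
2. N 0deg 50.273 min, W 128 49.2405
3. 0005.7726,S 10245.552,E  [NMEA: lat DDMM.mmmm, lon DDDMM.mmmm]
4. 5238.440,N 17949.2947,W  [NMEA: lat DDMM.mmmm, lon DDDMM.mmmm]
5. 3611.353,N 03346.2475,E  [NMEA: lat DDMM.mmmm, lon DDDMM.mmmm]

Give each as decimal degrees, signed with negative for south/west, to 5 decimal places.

1. 75.59712, 111.75287
2. 0.83788, -128.82068
3. -0.09621, 102.75920
4. 52.64067, -179.82158
5. 36.18922, 33.77079

Point 1:
  φ: 35.8269′ = 0.597115°; total 75.597115
  N → positive
  Longitude: 111 + 45.172/60 = 111.752867
  E → positive
Point 2:
  Latitude: 50.273′ = 0.837883°; total 0.837883
  N → positive
  Lon: 49.2405′ = 0.820675°; total 128.820675
  hemisphere W, so the sign is −
Point 3:
  φ: split at 2 digits → 00° and 5.7726′; 0 + 5.7726/60 = 0.096210
  hemisphere S, so the sign is −
  Longitude: degrees = first 3 digits = 102, minutes = 45.552; 102 + 45.552/60 = 102.759200
  E → positive
Point 4:
  φ: split at 2 digits → 52° and 38.44′; 52 + 38.44/60 = 52.640667
  N ⇒ keep positive
  Lon: split at 3 digits → 179° and 49.2947′; 179 + 49.2947/60 = 179.821578
  hemisphere W, so the sign is −
Point 5:
  φ: split at 2 digits → 36° and 11.353′; 36 + 11.353/60 = 36.189217
  N ⇒ keep positive
  λ: degrees = first 3 digits = 33, minutes = 46.2475; 33 + 46.2475/60 = 33.770792
  E ⇒ keep positive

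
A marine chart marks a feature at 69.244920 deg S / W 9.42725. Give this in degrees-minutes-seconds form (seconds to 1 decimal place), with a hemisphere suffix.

φ: 0.244920° → 14.69520′; 0.69520 × 60 = 41.712″
Lon: whole degrees 9; 25.63500′ → 25′ and 38.100″

69°14′41.7″ S, 9°25′38.1″ W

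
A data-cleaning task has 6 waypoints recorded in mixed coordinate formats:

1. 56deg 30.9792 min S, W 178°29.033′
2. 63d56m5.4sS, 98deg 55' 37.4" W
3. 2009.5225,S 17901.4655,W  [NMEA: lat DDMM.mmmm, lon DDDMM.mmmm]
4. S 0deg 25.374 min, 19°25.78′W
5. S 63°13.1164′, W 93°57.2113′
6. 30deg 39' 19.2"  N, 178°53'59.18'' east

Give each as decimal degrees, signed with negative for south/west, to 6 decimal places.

1. -56.516320, -178.483883
2. -63.934833, -98.927056
3. -20.158708, -179.024425
4. -0.422900, -19.429667
5. -63.218607, -93.953522
6. 30.655333, 178.899772

Point 1:
  φ: 30.9792′ = 0.516320°; total 56.5163200
  hemisphere S, so the sign is −
  Lon: 29.033′ = 0.483883°; total 178.4838833
  W ⇒ negate
Point 2:
  φ: 56′ + 5.4″ = 56.09000′; 63 + 56.09000/60 = 63.9348333
  S ⇒ negate
  Longitude: 55′ + 37.4″ = 55.62333′; 98 + 55.62333/60 = 98.9270556
  W ⇒ negate
Point 3:
  Lat: split at 2 digits → 20° and 9.5225′; 20 + 9.5225/60 = 20.1587083
  S ⇒ negate
  Lon: split at 3 digits → 179° and 1.4655′; 179 + 1.4655/60 = 179.0244250
  W ⇒ negate
Point 4:
  Latitude: 25.374′ = 0.422900°; total 0.4229000
  S → negative
  Longitude: 19 + 25.78/60 = 19.4296667
  W → negative
Point 5:
  Latitude: 63 + 13.1164/60 = 63.2186067
  S ⇒ negate
  λ: 57.2113′ = 0.953522°; total 93.9535217
  hemisphere W, so the sign is −
Point 6:
  Latitude: 30 + 39/60 + 19.2/3600 = 30.6553333
  N → positive
  Longitude: 178 + 53/60 + 59.18/3600 = 178.8997722
  E ⇒ keep positive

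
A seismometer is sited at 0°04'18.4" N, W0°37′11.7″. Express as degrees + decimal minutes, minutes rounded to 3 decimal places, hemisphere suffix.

0° 4.307′ N, 0° 37.195′ W

φ: 4 + 18.4/60 = 4.30667′
Lon: seconds/60 = 0.19500; minutes = 37 + 0.19500 = 37.19500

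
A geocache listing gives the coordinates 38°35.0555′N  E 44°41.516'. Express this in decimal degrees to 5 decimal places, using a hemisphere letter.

φ: 38 + 35.0555/60 = 38.584258
Lon: 41.516′ = 0.691933°; total 44.691933

38.58426° N, 44.69193° E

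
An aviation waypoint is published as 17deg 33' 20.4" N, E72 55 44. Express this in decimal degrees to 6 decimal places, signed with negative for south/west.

17.555667, 72.928889

φ: 33′ + 20.4″ = 33.34000′; 17 + 33.34000/60 = 17.5556667
N ⇒ keep positive
Longitude: 55′ + 44″ = 55.73333′; 72 + 55.73333/60 = 72.9288889
E ⇒ keep positive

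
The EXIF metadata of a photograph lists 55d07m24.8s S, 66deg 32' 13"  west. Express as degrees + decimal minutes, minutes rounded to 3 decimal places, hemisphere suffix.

55° 7.413′ S, 66° 32.217′ W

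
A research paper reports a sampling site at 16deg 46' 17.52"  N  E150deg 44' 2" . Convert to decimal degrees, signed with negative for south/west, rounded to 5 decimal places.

16.77153, 150.73389

Lat: 16° + 46/60 + 17.52/3600 = 16 + 0.766667 + 0.004867 = 16.771533
N → positive
Lon: 150° + 44/60 + 2/3600 = 150 + 0.733333 + 0.000556 = 150.733889
E → positive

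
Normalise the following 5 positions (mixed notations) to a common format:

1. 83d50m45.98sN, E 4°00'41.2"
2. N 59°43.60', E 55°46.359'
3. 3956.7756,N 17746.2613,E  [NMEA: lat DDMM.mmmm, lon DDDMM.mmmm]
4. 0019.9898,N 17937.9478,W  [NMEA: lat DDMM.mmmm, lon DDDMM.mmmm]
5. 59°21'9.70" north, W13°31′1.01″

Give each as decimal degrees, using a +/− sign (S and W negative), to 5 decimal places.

1. 83.84611, 4.01144
2. 59.72667, 55.77265
3. 39.94626, 177.77102
4. 0.33316, -179.63246
5. 59.35269, -13.51695

Point 1:
  Lat: 83° + 50/60 + 45.98/3600 = 83 + 0.833333 + 0.012772 = 83.846106
  N ⇒ keep positive
  λ: 4° + 0/60 + 41.2/3600 = 4 + 0.000000 + 0.011444 = 4.011444
  E ⇒ keep positive
Point 2:
  Latitude: 43.6′ = 0.726667°; total 59.726667
  N ⇒ keep positive
  λ: 55 + 46.359/60 = 55.772650
  E ⇒ keep positive
Point 3:
  φ: degrees = first 2 digits = 39, minutes = 56.7756; 39 + 56.7756/60 = 39.946260
  N ⇒ keep positive
  Lon: split at 3 digits → 177° and 46.2613′; 177 + 46.2613/60 = 177.771022
  E → positive
Point 4:
  Latitude: degrees = first 2 digits = 0, minutes = 19.9898; 0 + 19.9898/60 = 0.333163
  N ⇒ keep positive
  λ: split at 3 digits → 179° and 37.9478′; 179 + 37.9478/60 = 179.632463
  W → negative
Point 5:
  Latitude: 21′ + 9.7″ = 21.16167′; 59 + 21.16167/60 = 59.352694
  N → positive
  λ: 13 + 31/60 + 1.01/3600 = 13.516947
  W → negative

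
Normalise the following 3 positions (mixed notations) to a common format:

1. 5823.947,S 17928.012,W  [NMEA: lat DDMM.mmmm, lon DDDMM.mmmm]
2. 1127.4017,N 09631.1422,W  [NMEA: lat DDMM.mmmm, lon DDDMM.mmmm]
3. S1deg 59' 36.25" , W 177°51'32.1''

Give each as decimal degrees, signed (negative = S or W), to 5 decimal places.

Point 1:
  Latitude: split at 2 digits → 58° and 23.947′; 58 + 23.947/60 = 58.399117
  S → negative
  Longitude: split at 3 digits → 179° and 28.012′; 179 + 28.012/60 = 179.466867
  W ⇒ negate
Point 2:
  Latitude: degrees = first 2 digits = 11, minutes = 27.4017; 11 + 27.4017/60 = 11.456695
  N ⇒ keep positive
  Longitude: split at 3 digits → 096° and 31.1422′; 96 + 31.1422/60 = 96.519037
  W → negative
Point 3:
  Latitude: 59′ + 36.25″ = 59.60417′; 1 + 59.60417/60 = 1.993403
  S ⇒ negate
  Lon: 177° + 51/60 + 32.1/3600 = 177 + 0.850000 + 0.008917 = 177.858917
  hemisphere W, so the sign is −

1. -58.39912, -179.46687
2. 11.45670, -96.51904
3. -1.99340, -177.85892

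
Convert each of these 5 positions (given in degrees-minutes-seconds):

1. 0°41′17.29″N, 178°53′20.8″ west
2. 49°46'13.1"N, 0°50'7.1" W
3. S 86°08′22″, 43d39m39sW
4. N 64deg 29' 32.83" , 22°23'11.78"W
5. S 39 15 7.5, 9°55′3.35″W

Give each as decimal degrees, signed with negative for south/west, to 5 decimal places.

1. 0.68814, -178.88911
2. 49.77031, -0.83531
3. -86.13944, -43.66083
4. 64.49245, -22.38661
5. -39.25208, -9.91760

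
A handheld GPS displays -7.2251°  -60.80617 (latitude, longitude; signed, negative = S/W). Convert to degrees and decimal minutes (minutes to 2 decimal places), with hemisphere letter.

Latitude is negative → S; |value| = 7.225100
Latitude: minutes = (7.225100 − 7) × 60 = 13.5060
Longitude is negative → W; |value| = 60.806170
λ: 60° + 0.806170 × 60 = 60° 48.3702′

7° 13.51′ S, 60° 48.37′ W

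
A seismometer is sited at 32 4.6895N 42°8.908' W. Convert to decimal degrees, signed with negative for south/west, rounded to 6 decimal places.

32.078158, -42.148467

φ: 32 + 4.6895/60 = 32.0781583
N → positive
λ: 42 + 8.908/60 = 42.1484667
W → negative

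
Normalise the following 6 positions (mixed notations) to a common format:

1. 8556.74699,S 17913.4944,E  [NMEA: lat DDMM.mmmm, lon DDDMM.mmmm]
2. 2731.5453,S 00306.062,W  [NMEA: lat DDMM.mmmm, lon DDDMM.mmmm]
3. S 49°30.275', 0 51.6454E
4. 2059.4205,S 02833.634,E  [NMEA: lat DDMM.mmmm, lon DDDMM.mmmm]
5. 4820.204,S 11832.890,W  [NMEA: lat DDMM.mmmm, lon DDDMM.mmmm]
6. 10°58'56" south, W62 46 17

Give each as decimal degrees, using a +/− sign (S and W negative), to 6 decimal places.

Point 1:
  φ: split at 2 digits → 85° and 56.74699′; 85 + 56.74699/60 = 85.9457832
  S → negative
  Lon: degrees = first 3 digits = 179, minutes = 13.4944; 179 + 13.4944/60 = 179.2249067
  E → positive
Point 2:
  Lat: split at 2 digits → 27° and 31.5453′; 27 + 31.5453/60 = 27.5257550
  hemisphere S, so the sign is −
  λ: degrees = first 3 digits = 3, minutes = 6.062; 3 + 6.062/60 = 3.1010333
  W → negative
Point 3:
  Lat: 30.275′ = 0.504583°; total 49.5045833
  hemisphere S, so the sign is −
  λ: 51.6454′ = 0.860757°; total 0.8607567
  E ⇒ keep positive
Point 4:
  Latitude: split at 2 digits → 20° and 59.4205′; 20 + 59.4205/60 = 20.9903417
  hemisphere S, so the sign is −
  Lon: split at 3 digits → 028° and 33.634′; 28 + 33.634/60 = 28.5605667
  E ⇒ keep positive
Point 5:
  φ: split at 2 digits → 48° and 20.204′; 48 + 20.204/60 = 48.3367333
  S ⇒ negate
  λ: degrees = first 3 digits = 118, minutes = 32.89; 118 + 32.89/60 = 118.5481667
  hemisphere W, so the sign is −
Point 6:
  Lat: 10° + 58/60 + 56/3600 = 10 + 0.966667 + 0.015556 = 10.9822222
  S ⇒ negate
  λ: 62 + 46/60 + 17/3600 = 62.7713889
  W → negative

1. -85.945783, 179.224907
2. -27.525755, -3.101033
3. -49.504583, 0.860757
4. -20.990342, 28.560567
5. -48.336733, -118.548167
6. -10.982222, -62.771389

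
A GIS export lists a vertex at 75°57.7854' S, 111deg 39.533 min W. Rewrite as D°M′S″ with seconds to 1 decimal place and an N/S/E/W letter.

75°57′47.1″ S, 111°39′32.0″ W

φ: fractional minutes 0.78540 × 60 = 47.124″
Longitude: 39.53300′ → 39′ and 0.53300 × 60 = 31.980″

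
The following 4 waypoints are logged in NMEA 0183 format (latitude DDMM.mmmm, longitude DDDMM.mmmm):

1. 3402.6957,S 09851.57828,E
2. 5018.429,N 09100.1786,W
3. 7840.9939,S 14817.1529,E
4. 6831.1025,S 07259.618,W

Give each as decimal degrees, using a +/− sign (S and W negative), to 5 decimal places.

1. -34.04493, 98.85964
2. 50.30715, -91.00298
3. -78.68323, 148.28588
4. -68.51838, -72.99363

Point 1:
  Lat: split at 2 digits → 34° and 2.6957′; 34 + 2.6957/60 = 34.044928
  S → negative
  Lon: split at 3 digits → 098° and 51.57828′; 98 + 51.57828/60 = 98.859638
  E ⇒ keep positive
Point 2:
  Latitude: degrees = first 2 digits = 50, minutes = 18.429; 50 + 18.429/60 = 50.307150
  N → positive
  Longitude: split at 3 digits → 091° and 0.1786′; 91 + 0.1786/60 = 91.002977
  W ⇒ negate
Point 3:
  φ: degrees = first 2 digits = 78, minutes = 40.9939; 78 + 40.9939/60 = 78.683232
  S ⇒ negate
  Lon: degrees = first 3 digits = 148, minutes = 17.1529; 148 + 17.1529/60 = 148.285882
  E ⇒ keep positive
Point 4:
  φ: degrees = first 2 digits = 68, minutes = 31.1025; 68 + 31.1025/60 = 68.518375
  hemisphere S, so the sign is −
  Longitude: degrees = first 3 digits = 72, minutes = 59.618; 72 + 59.618/60 = 72.993633
  W ⇒ negate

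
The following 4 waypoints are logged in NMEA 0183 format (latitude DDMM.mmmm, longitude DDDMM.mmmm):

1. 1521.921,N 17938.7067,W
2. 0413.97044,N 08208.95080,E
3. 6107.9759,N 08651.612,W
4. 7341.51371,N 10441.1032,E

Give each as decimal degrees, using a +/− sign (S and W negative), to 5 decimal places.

1. 15.36535, -179.64511
2. 4.23284, 82.14918
3. 61.13293, -86.86020
4. 73.69190, 104.68505

Point 1:
  Latitude: degrees = first 2 digits = 15, minutes = 21.921; 15 + 21.921/60 = 15.365350
  N ⇒ keep positive
  Lon: split at 3 digits → 179° and 38.7067′; 179 + 38.7067/60 = 179.645112
  hemisphere W, so the sign is −
Point 2:
  Lat: degrees = first 2 digits = 4, minutes = 13.97044; 4 + 13.97044/60 = 4.232841
  N → positive
  Lon: split at 3 digits → 082° and 8.9508′; 82 + 8.9508/60 = 82.149180
  E ⇒ keep positive
Point 3:
  φ: degrees = first 2 digits = 61, minutes = 7.9759; 61 + 7.9759/60 = 61.132932
  N → positive
  λ: degrees = first 3 digits = 86, minutes = 51.612; 86 + 51.612/60 = 86.860200
  W ⇒ negate
Point 4:
  φ: split at 2 digits → 73° and 41.51371′; 73 + 41.51371/60 = 73.691895
  N ⇒ keep positive
  Lon: split at 3 digits → 104° and 41.1032′; 104 + 41.1032/60 = 104.685053
  E ⇒ keep positive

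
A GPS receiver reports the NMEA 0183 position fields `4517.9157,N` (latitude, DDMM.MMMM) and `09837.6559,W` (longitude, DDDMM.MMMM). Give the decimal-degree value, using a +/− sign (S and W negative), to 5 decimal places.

Lat: degrees = first 2 digits = 45, minutes = 17.9157; 45 + 17.9157/60 = 45.298595
N ⇒ keep positive
Lon: degrees = first 3 digits = 98, minutes = 37.6559; 98 + 37.6559/60 = 98.627598
W ⇒ negate

45.29860, -98.62760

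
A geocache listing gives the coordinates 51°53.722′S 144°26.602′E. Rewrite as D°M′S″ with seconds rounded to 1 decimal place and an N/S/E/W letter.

51°53′43.3″ S, 144°26′36.1″ E

φ: 53.72200′ → 53′ and 0.72200 × 60 = 43.320″
Longitude: 26.60200′ → 26′ and 0.60200 × 60 = 36.120″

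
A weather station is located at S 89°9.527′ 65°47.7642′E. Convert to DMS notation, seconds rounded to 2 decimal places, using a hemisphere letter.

Lat: fractional minutes 0.52700 × 60 = 31.6200″
Longitude: 47.76420′ → 47′ and 0.76420 × 60 = 45.8520″

89°09′31.62″ S, 65°47′45.85″ E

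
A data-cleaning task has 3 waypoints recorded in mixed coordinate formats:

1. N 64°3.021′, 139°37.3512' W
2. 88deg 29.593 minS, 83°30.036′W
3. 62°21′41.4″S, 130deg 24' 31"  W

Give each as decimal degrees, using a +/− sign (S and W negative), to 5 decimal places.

Point 1:
  Lat: 3.021′ = 0.050350°; total 64.050350
  N ⇒ keep positive
  Longitude: 139 + 37.3512/60 = 139.622520
  W → negative
Point 2:
  Lat: 29.593′ = 0.493217°; total 88.493217
  S → negative
  Lon: 30.036′ = 0.500600°; total 83.500600
  W ⇒ negate
Point 3:
  Latitude: 62° + 21/60 + 41.4/3600 = 62 + 0.350000 + 0.011500 = 62.361500
  S → negative
  λ: 130° + 24/60 + 31/3600 = 130 + 0.400000 + 0.008611 = 130.408611
  W → negative

1. 64.05035, -139.62252
2. -88.49322, -83.50060
3. -62.36150, -130.40861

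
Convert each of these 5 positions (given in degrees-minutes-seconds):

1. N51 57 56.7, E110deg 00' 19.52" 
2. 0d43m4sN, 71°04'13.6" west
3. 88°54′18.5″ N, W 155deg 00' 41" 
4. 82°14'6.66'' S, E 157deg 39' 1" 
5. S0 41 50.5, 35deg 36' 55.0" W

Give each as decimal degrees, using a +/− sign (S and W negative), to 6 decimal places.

1. 51.965750, 110.005422
2. 0.717778, -71.070444
3. 88.905139, -155.011389
4. -82.235183, 157.650278
5. -0.697361, -35.615278

Point 1:
  Lat: 57′ + 56.7″ = 57.94500′; 51 + 57.94500/60 = 51.9657500
  N → positive
  Longitude: 110° + 0/60 + 19.52/3600 = 110 + 0.000000 + 0.005422 = 110.0054222
  E ⇒ keep positive
Point 2:
  Lat: 43′ + 4″ = 43.06667′; 0 + 43.06667/60 = 0.7177778
  N → positive
  Longitude: 71 + 4/60 + 13.6/3600 = 71.0704444
  hemisphere W, so the sign is −
Point 3:
  Latitude: 88° + 54/60 + 18.5/3600 = 88 + 0.900000 + 0.005139 = 88.9051389
  N ⇒ keep positive
  Lon: 155 + 0/60 + 41/3600 = 155.0113889
  W → negative
Point 4:
  Lat: 82° + 14/60 + 6.66/3600 = 82 + 0.233333 + 0.001850 = 82.2351833
  S ⇒ negate
  Longitude: 157 + 39/60 + 1/3600 = 157.6502778
  E ⇒ keep positive
Point 5:
  Latitude: 41′ + 50.5″ = 41.84167′; 0 + 41.84167/60 = 0.6973611
  S → negative
  Lon: 36′ + 55″ = 36.91667′; 35 + 36.91667/60 = 35.6152778
  W → negative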